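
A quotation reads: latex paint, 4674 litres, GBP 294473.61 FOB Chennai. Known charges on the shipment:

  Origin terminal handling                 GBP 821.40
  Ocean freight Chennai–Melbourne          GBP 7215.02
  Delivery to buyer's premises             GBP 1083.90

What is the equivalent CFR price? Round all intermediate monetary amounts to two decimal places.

Not relevant to the conversion: origin terminal — on the seller under both FOB and CFR; already in the FOB price and stays in the CFR price. delivery — on the buyer under both terms; not part of either seller's price.
From FOB to CFR, the seller additionally bears: freight.
CFR price = 294473.61 + 7215.02 = 301688.63

CFR price: GBP 301688.63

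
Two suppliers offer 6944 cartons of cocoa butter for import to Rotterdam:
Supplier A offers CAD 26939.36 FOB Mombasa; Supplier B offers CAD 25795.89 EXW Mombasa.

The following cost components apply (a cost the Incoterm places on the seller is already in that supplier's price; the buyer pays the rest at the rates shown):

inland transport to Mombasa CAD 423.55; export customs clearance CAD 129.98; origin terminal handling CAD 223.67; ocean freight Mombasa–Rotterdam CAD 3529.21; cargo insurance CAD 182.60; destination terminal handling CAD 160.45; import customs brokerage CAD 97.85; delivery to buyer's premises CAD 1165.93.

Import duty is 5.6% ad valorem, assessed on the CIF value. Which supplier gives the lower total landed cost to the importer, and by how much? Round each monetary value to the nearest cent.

Supplier B is cheaper by CAD 386.79

Supplier A (FOB):
CIF value = FOB price + freight + insurance = 26939.36 + 3529.21 + 182.60 = 30651.17
Import duty = 30651.17 × 5.6% = 1716.47
Buyer bears (A): 3529.21 + 182.60 + 160.45 + 97.85 + 1165.93 = 5136.04
Landed cost (A) = invoice 26939.36 + 5136.04 + duty 1716.47 = 33791.87
Supplier B (EXW):
CIF value = EXW price + inland to port + export clearance + origin terminal + freight + insurance = 25795.89 + 423.55 + 129.98 + 223.67 + 3529.21 + 182.60 = 30284.90
Import duty = 30284.90 × 5.6% = 1695.95
Buyer bears (B): 423.55 + 129.98 + 223.67 + 3529.21 + 182.60 + 160.45 + 97.85 + 1165.93 = 5913.24
Landed cost (B) = invoice 25795.89 + 5913.24 + duty 1695.95 = 33405.08
Difference = |33791.87 − 33405.08| = 386.79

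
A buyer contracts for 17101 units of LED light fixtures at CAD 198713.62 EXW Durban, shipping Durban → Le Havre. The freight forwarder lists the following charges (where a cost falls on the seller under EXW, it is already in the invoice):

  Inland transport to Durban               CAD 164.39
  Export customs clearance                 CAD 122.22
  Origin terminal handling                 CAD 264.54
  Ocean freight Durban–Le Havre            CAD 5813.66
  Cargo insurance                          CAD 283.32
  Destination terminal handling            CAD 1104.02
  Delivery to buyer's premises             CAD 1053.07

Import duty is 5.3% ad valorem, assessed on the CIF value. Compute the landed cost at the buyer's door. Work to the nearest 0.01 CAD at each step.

Total landed cost: CAD 218403.01

EXW: the seller makes goods available at their premises; the buyer bears all onward costs.
CIF value = EXW price + inland to port + export clearance + origin terminal + freight + insurance = 198713.62 + 164.39 + 122.22 + 264.54 + 5813.66 + 283.32 = 205361.75
Import duty = 205361.75 × 5.3% = 10884.17
Buyer bears: inland to port 164.39 + export clearance 122.22 + origin terminal 264.54 + freight 5813.66 + insurance 283.32 + destination terminal 1104.02 + delivery 1053.07 + duty 10884.17 = 19689.39
Landed cost = invoice 198713.62 + 19689.39 = 218403.01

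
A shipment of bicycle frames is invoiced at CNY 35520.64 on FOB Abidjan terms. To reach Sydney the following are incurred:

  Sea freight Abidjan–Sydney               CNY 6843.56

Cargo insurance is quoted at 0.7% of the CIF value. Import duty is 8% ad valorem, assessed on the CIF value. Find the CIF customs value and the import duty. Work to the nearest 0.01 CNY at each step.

CIF value: CNY 42662.84; import duty: CNY 3413.03

Let C be the CIF value. C = FOB price + freight + 0.7% × C
C − 0.7% × C = 35520.64 + 6843.56
0.993 × C = 42364.20
C = 42364.20 / 0.993 = 42662.84
Insurance premium = 0.7% × 42662.84 = 298.64
Import duty = 42662.84 × 8% = 3413.03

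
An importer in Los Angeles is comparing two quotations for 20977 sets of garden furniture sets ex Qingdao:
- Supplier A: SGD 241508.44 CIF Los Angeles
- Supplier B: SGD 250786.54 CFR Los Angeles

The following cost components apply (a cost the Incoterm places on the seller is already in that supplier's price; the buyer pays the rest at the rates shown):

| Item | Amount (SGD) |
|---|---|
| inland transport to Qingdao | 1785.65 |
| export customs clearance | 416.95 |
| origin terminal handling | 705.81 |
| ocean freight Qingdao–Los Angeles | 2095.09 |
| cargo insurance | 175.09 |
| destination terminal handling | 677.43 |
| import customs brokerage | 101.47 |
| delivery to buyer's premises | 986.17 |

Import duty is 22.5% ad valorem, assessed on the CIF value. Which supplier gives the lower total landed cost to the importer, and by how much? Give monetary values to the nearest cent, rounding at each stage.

Supplier A is cheaper by SGD 11580.16

Supplier A (CIF):
The CIF price already equals the CIF value: 241508.44
Import duty = 241508.44 × 22.5% = 54339.40
Buyer bears (A): 677.43 + 101.47 + 986.17 = 1765.07
Landed cost (A) = invoice 241508.44 + 1765.07 + duty 54339.40 = 297612.91
Supplier B (CFR):
CIF value = CFR price + insurance = 250786.54 + 175.09 = 250961.63
Import duty = 250961.63 × 22.5% = 56466.37
Buyer bears (B): 175.09 + 677.43 + 101.47 + 986.17 = 1940.16
Landed cost (B) = invoice 250786.54 + 1940.16 + duty 56466.37 = 309193.07
Difference = |297612.91 − 309193.07| = 11580.16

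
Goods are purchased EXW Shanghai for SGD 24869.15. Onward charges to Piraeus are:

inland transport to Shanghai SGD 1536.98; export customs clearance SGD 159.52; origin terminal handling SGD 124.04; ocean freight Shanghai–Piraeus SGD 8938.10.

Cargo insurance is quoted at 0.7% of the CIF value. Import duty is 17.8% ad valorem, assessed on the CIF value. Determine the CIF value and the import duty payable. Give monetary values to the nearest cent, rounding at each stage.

CIF value: SGD 35878.94; import duty: SGD 6386.45

Let C be the CIF value. C = EXW price + pre-shipment costs + freight + 0.7% × C
C − 0.7% × C = 24869.15 + 1536.98 + 159.52 + 124.04 + 8938.10
0.993 × C = 35627.79
C = 35627.79 / 0.993 = 35878.94
Insurance premium = 0.7% × 35878.94 = 251.15
Import duty = 35878.94 × 17.8% = 6386.45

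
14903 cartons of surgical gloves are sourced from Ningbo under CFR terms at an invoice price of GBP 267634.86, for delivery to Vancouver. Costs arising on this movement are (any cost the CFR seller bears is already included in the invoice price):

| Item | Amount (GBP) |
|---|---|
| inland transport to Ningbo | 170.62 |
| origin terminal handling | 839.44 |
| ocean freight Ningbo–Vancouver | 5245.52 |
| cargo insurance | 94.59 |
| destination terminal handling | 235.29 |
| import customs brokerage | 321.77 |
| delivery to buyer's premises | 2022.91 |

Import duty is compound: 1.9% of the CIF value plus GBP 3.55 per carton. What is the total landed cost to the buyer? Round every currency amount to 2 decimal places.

CFR: the seller pays costs through ocean freight to the destination port, but not insurance.
Already in the invoice (seller's account under CFR): inland to port, origin terminal, freight — exclude.
CIF value = CFR price + insurance = 267634.86 + 94.59 = 267729.45
Ad valorem component: 267729.45 × 1.9% = 5086.86
Specific component: 14903 × 3.55 = 52905.65
Import duty = 5086.86 + 52905.65 = 57992.51
Buyer bears: insurance 94.59 + destination terminal 235.29 + brokerage 321.77 + delivery 2022.91 + duty 57992.51 = 60667.07
Landed cost = invoice 267634.86 + 60667.07 = 328301.93

Total landed cost: GBP 328301.93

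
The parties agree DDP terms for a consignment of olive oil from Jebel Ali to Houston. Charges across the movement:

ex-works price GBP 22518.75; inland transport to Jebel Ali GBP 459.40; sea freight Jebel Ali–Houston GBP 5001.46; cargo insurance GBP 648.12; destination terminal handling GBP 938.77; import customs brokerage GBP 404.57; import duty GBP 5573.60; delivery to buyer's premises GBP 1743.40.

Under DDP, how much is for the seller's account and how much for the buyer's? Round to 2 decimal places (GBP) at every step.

DDP: the seller bears all costs including import duty.
Seller's account: goods 22518.75 + inland to port 459.40 + freight 5001.46 + insurance 648.12 + destination terminal 938.77 + brokerage 404.57 + duty 5573.60 + delivery 1743.40 = 37288.07
Buyer's account: 0.00

Seller: GBP 37288.07; buyer: GBP 0.00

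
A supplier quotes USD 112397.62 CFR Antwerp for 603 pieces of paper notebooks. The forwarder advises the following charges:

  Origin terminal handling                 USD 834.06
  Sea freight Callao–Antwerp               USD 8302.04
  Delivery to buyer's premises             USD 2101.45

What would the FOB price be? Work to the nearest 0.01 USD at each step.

FOB price: USD 104095.58

Not relevant to the conversion: origin terminal — on the seller under both CFR and FOB; already in the CFR price and stays in the FOB price. delivery — on the buyer under both terms; not part of either seller's price.
From CFR to FOB, the seller no longer bears: freight.
FOB price = 112397.62 − 8302.04 = 104095.58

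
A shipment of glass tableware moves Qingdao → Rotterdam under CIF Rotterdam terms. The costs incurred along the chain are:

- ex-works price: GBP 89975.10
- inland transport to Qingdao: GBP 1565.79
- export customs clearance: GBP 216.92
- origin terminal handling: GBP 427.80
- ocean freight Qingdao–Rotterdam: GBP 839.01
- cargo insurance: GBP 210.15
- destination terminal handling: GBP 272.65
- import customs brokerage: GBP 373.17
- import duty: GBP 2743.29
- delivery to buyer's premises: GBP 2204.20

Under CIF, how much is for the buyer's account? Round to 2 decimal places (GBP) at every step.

CIF: the seller pays costs through ocean freight and marine insurance to the destination port.
Seller's account: goods 89975.10 + inland to port 1565.79 + export clearance 216.92 + origin terminal 427.80 + freight 839.01 + insurance 210.15 = 93234.77
Buyer's account: destination terminal 272.65 + brokerage 373.17 + duty 2743.29 + delivery 2204.20 = 5593.31

Buyer's account: GBP 5593.31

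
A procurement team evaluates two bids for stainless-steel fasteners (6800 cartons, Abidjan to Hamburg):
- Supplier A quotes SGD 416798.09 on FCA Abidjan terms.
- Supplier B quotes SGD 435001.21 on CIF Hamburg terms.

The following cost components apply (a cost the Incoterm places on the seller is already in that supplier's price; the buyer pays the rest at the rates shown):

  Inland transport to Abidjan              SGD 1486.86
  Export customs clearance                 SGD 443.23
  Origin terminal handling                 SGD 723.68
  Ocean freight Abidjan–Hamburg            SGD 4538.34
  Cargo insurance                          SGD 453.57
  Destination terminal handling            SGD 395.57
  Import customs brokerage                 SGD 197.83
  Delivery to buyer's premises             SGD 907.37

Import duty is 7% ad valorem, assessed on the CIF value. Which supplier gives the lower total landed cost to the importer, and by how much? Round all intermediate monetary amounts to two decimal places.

Supplier A is cheaper by SGD 13361.65

Supplier A (FCA):
CIF value = FCA price + origin terminal + freight + insurance = 416798.09 + 723.68 + 4538.34 + 453.57 = 422513.68
Import duty = 422513.68 × 7% = 29575.96
Buyer bears (A): 723.68 + 4538.34 + 453.57 + 395.57 + 197.83 + 907.37 = 7216.36
Landed cost (A) = invoice 416798.09 + 7216.36 + duty 29575.96 = 453590.41
Supplier B (CIF):
The CIF price already equals the CIF value: 435001.21
Import duty = 435001.21 × 7% = 30450.08
Buyer bears (B): 395.57 + 197.83 + 907.37 = 1500.77
Landed cost (B) = invoice 435001.21 + 1500.77 + duty 30450.08 = 466952.06
Difference = |453590.41 − 466952.06| = 13361.65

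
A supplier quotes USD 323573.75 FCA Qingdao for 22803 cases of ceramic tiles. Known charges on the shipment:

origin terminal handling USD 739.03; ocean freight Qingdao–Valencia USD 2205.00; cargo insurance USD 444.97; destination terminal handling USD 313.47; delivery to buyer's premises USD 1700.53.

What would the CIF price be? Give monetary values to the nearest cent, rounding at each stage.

CIF price: USD 326962.75

Not relevant to the conversion: delivery, destination terminal — on the buyer under both terms; not part of either seller's price.
From FCA to CIF, the seller additionally bears: origin terminal, freight, insurance.
CIF price = 323573.75 + 739.03 + 2205.00 + 444.97 = 326962.75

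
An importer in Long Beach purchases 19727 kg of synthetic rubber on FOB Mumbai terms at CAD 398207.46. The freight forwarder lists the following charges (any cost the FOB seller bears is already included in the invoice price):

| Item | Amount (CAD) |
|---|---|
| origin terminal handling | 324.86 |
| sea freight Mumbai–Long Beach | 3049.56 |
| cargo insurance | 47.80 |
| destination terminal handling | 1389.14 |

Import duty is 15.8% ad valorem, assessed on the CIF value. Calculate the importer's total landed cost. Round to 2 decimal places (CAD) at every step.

Total landed cost: CAD 466100.12

FOB: the seller bears costs until goods are on board at the origin port; the buyer bears freight, insurance and all costs thereafter.
Already in the invoice (seller's account under FOB): origin terminal — exclude.
CIF value = FOB price + freight + insurance = 398207.46 + 3049.56 + 47.80 = 401304.82
Import duty = 401304.82 × 15.8% = 63406.16
Buyer bears: freight 3049.56 + insurance 47.80 + destination terminal 1389.14 + duty 63406.16 = 67892.66
Landed cost = invoice 398207.46 + 67892.66 = 466100.12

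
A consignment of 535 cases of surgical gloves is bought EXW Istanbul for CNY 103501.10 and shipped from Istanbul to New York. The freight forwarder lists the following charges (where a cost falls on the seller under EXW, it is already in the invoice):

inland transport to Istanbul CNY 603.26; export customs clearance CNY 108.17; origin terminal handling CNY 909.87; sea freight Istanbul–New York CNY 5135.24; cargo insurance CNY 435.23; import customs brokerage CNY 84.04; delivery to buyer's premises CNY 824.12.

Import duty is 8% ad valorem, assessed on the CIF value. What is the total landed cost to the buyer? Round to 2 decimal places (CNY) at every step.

EXW: the seller makes goods available at their premises; the buyer bears all onward costs.
CIF value = EXW price + inland to port + export clearance + origin terminal + freight + insurance = 103501.10 + 603.26 + 108.17 + 909.87 + 5135.24 + 435.23 = 110692.87
Import duty = 110692.87 × 8% = 8855.43
Buyer bears: inland to port 603.26 + export clearance 108.17 + origin terminal 909.87 + freight 5135.24 + insurance 435.23 + brokerage 84.04 + delivery 824.12 + duty 8855.43 = 16955.36
Landed cost = invoice 103501.10 + 16955.36 = 120456.46

Total landed cost: CNY 120456.46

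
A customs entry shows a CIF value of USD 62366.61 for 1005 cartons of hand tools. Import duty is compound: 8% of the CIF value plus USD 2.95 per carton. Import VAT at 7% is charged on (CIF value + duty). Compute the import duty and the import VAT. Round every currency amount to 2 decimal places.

Ad valorem component: 62366.61 × 8% = 4989.33
Specific component: 1005 × 2.95 = 2964.75
Import duty = 4989.33 + 2964.75 = 7954.08
VAT base = CIF + duty = 62366.61 + 7954.08 = 70320.69
Import VAT = 70320.69 × 7% = 4922.45

Import duty: USD 7954.08; import VAT: USD 4922.45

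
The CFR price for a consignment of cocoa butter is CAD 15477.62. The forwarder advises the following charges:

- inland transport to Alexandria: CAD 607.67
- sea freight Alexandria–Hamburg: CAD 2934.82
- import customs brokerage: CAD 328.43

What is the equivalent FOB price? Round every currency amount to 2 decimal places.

FOB price: CAD 12542.80

Not relevant to the conversion: inland to port — on the seller under both CFR and FOB; already in the CFR price and stays in the FOB price. brokerage — on the buyer under both terms; not part of either seller's price.
From CFR to FOB, the seller no longer bears: freight.
FOB price = 15477.62 − 2934.82 = 12542.80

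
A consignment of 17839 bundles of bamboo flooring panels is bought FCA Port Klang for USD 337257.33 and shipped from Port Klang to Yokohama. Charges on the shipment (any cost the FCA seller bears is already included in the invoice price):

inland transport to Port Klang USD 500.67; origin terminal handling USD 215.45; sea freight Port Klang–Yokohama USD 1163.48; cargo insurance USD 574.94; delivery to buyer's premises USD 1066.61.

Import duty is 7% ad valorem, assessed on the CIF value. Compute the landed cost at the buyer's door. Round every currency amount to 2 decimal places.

FCA: the seller delivers export-cleared goods to the carrier; the buyer bears costs from that point.
Already in the invoice (seller's account under FCA): inland to port — exclude.
CIF value = FCA price + origin terminal + freight + insurance = 337257.33 + 215.45 + 1163.48 + 574.94 = 339211.20
Import duty = 339211.20 × 7% = 23744.78
Buyer bears: origin terminal 215.45 + freight 1163.48 + insurance 574.94 + delivery 1066.61 + duty 23744.78 = 26765.26
Landed cost = invoice 337257.33 + 26765.26 = 364022.59

Total landed cost: USD 364022.59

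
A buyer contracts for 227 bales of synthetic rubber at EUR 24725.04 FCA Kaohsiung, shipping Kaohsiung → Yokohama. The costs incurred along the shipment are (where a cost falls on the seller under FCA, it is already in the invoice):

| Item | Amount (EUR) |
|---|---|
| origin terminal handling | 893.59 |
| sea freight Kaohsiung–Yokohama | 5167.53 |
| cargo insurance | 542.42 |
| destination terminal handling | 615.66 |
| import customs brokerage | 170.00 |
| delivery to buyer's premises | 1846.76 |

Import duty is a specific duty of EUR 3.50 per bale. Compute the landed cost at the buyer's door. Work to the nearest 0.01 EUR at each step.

Total landed cost: EUR 34755.50

FCA: the seller delivers export-cleared goods to the carrier; the buyer bears costs from that point.
CIF value = FCA price + origin terminal + freight + insurance = 24725.04 + 893.59 + 5167.53 + 542.42 = 31328.58
Import duty = 227 × 3.50 = 794.50
Buyer bears: origin terminal 893.59 + freight 5167.53 + insurance 542.42 + destination terminal 615.66 + brokerage 170.00 + delivery 1846.76 + duty 794.50 = 10030.46
Landed cost = invoice 24725.04 + 10030.46 = 34755.50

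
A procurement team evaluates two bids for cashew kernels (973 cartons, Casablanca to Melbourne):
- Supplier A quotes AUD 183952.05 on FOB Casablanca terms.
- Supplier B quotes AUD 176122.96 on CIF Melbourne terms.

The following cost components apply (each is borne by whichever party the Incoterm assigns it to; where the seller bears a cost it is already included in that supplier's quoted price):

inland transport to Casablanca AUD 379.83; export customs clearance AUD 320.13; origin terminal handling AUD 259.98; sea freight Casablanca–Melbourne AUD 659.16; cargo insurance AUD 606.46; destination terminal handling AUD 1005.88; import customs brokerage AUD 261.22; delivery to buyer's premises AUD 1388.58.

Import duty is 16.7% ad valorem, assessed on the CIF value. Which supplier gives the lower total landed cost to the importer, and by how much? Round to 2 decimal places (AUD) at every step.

Supplier B is cheaper by AUD 10613.53

Supplier A (FOB):
CIF value = FOB price + freight + insurance = 183952.05 + 659.16 + 606.46 = 185217.67
Import duty = 185217.67 × 16.7% = 30931.35
Buyer bears (A): 659.16 + 606.46 + 1005.88 + 261.22 + 1388.58 = 3921.30
Landed cost (A) = invoice 183952.05 + 3921.30 + duty 30931.35 = 218804.70
Supplier B (CIF):
The CIF price already equals the CIF value: 176122.96
Import duty = 176122.96 × 16.7% = 29412.53
Buyer bears (B): 1005.88 + 261.22 + 1388.58 = 2655.68
Landed cost (B) = invoice 176122.96 + 2655.68 + duty 29412.53 = 208191.17
Difference = |218804.70 − 208191.17| = 10613.53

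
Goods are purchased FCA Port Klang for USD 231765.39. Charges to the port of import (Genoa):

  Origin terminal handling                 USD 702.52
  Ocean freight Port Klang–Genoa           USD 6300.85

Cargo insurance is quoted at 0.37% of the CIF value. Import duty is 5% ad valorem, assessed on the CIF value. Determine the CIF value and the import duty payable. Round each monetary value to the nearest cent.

CIF value: USD 239655.49; import duty: USD 11982.77

Let C be the CIF value. C = FCA price + pre-shipment costs + freight + 0.37% × C
C − 0.37% × C = 231765.39 + 702.52 + 6300.85
0.9963 × C = 238768.76
C = 238768.76 / 0.9963 = 239655.49
Insurance premium = 0.37% × 239655.49 = 886.73
Import duty = 239655.49 × 5% = 11982.77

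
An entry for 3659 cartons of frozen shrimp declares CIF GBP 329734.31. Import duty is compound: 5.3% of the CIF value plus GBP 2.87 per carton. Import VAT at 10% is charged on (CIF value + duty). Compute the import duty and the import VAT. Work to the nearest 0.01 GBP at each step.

Import duty: GBP 27977.25; import VAT: GBP 35771.16

Ad valorem component: 329734.31 × 5.3% = 17475.92
Specific component: 3659 × 2.87 = 10501.33
Import duty = 17475.92 + 10501.33 = 27977.25
VAT base = CIF + duty = 329734.31 + 27977.25 = 357711.56
Import VAT = 357711.56 × 10% = 35771.16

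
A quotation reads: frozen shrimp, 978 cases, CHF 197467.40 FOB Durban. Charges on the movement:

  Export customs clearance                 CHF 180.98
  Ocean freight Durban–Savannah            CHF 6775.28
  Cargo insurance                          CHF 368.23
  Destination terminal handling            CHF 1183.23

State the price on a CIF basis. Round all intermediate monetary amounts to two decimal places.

CIF price: CHF 204610.91

Not relevant to the conversion: export clearance — on the seller under both FOB and CIF; already in the FOB price and stays in the CIF price. destination terminal — on the buyer under both terms; not part of either seller's price.
From FOB to CIF, the seller additionally bears: freight, insurance.
CIF price = 197467.40 + 6775.28 + 368.23 = 204610.91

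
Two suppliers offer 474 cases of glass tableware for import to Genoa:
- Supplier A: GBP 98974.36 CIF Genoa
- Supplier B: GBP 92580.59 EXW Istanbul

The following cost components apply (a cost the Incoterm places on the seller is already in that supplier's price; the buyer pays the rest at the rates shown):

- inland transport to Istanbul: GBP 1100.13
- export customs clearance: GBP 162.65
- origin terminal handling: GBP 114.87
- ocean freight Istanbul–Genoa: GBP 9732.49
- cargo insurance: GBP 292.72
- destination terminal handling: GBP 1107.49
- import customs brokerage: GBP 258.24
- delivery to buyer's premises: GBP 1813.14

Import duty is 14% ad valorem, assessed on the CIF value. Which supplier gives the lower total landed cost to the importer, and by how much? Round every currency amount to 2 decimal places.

Supplier A is cheaper by GBP 5710.36

Supplier A (CIF):
The CIF price already equals the CIF value: 98974.36
Import duty = 98974.36 × 14% = 13856.41
Buyer bears (A): 1107.49 + 258.24 + 1813.14 = 3178.87
Landed cost (A) = invoice 98974.36 + 3178.87 + duty 13856.41 = 116009.64
Supplier B (EXW):
CIF value = EXW price + inland to port + export clearance + origin terminal + freight + insurance = 92580.59 + 1100.13 + 162.65 + 114.87 + 9732.49 + 292.72 = 103983.45
Import duty = 103983.45 × 14% = 14557.68
Buyer bears (B): 1100.13 + 162.65 + 114.87 + 9732.49 + 292.72 + 1107.49 + 258.24 + 1813.14 = 14581.73
Landed cost (B) = invoice 92580.59 + 14581.73 + duty 14557.68 = 121720.00
Difference = |116009.64 − 121720.00| = 5710.36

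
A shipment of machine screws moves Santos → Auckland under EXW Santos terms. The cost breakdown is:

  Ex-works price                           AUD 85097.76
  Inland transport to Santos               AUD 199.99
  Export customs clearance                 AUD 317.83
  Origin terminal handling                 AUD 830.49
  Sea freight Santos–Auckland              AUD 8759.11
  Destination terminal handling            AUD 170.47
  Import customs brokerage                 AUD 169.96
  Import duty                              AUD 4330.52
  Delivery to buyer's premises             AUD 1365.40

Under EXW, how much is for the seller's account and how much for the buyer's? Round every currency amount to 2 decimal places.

EXW: the seller makes goods available at their premises; the buyer bears all onward costs.
Seller's account: goods 85097.76 = 85097.76
Buyer's account: inland to port 199.99 + export clearance 317.83 + origin terminal 830.49 + freight 8759.11 + destination terminal 170.47 + brokerage 169.96 + duty 4330.52 + delivery 1365.40 = 16143.77

Seller: AUD 85097.76; buyer: AUD 16143.77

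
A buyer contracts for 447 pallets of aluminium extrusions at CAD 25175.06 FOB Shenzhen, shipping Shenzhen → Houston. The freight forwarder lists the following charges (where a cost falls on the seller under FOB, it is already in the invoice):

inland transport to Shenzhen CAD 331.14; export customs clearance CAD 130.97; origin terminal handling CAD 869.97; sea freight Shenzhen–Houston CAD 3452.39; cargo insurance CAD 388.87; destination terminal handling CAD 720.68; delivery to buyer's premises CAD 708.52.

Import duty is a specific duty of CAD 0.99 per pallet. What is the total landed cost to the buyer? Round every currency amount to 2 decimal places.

FOB: the seller bears costs until goods are on board at the origin port; the buyer bears freight, insurance and all costs thereafter.
Already in the invoice (seller's account under FOB): inland to port, export clearance, origin terminal — exclude.
CIF value = FOB price + freight + insurance = 25175.06 + 3452.39 + 388.87 = 29016.32
Import duty = 447 × 0.99 = 442.53
Buyer bears: freight 3452.39 + insurance 388.87 + destination terminal 720.68 + delivery 708.52 + duty 442.53 = 5712.99
Landed cost = invoice 25175.06 + 5712.99 = 30888.05

Total landed cost: CAD 30888.05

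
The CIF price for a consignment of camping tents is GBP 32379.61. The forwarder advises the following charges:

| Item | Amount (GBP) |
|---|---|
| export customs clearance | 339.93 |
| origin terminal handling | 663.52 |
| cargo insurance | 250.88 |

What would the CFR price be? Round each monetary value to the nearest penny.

CFR price: GBP 32128.73

Not relevant to the conversion: export clearance, origin terminal — on the seller under both CIF and CFR; already in the CIF price and stays in the CFR price.
From CIF to CFR, the seller no longer bears: insurance.
CFR price = 32379.61 − 250.88 = 32128.73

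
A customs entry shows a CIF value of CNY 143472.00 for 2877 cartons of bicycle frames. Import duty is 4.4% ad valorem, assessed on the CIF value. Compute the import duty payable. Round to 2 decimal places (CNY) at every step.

Import duty: CNY 6312.77

Import duty = 143472.00 × 4.4% = 6312.77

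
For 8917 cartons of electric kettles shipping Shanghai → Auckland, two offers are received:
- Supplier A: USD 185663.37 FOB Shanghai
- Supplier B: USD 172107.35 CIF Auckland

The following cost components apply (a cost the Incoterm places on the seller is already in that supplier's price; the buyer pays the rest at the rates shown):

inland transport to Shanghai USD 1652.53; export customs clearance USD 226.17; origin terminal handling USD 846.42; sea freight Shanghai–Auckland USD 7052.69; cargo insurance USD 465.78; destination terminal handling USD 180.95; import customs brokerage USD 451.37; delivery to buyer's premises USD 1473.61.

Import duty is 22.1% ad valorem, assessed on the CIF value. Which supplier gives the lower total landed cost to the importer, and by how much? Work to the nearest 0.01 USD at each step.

Supplier B is cheaper by USD 25731.96

Supplier A (FOB):
CIF value = FOB price + freight + insurance = 185663.37 + 7052.69 + 465.78 = 193181.84
Import duty = 193181.84 × 22.1% = 42693.19
Buyer bears (A): 7052.69 + 465.78 + 180.95 + 451.37 + 1473.61 = 9624.40
Landed cost (A) = invoice 185663.37 + 9624.40 + duty 42693.19 = 237980.96
Supplier B (CIF):
The CIF price already equals the CIF value: 172107.35
Import duty = 172107.35 × 22.1% = 38035.72
Buyer bears (B): 180.95 + 451.37 + 1473.61 = 2105.93
Landed cost (B) = invoice 172107.35 + 2105.93 + duty 38035.72 = 212249.00
Difference = |237980.96 − 212249.00| = 25731.96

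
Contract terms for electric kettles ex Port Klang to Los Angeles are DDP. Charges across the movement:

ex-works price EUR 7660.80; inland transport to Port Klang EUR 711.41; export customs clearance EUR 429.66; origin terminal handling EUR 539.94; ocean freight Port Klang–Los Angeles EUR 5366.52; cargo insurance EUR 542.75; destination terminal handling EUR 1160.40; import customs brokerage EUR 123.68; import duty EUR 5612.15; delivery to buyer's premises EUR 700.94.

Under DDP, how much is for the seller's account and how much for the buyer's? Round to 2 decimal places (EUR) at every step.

DDP: the seller bears all costs including import duty.
Seller's account: goods 7660.80 + inland to port 711.41 + export clearance 429.66 + origin terminal 539.94 + freight 5366.52 + insurance 542.75 + destination terminal 1160.40 + brokerage 123.68 + duty 5612.15 + delivery 700.94 = 22848.25
Buyer's account: 0.00

Seller: EUR 22848.25; buyer: EUR 0.00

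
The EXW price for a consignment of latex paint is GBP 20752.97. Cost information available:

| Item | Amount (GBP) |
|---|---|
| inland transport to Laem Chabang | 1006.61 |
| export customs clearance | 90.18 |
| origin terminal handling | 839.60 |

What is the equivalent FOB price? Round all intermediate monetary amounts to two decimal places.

From EXW to FOB, the seller additionally bears: inland to port, export clearance, origin terminal.
FOB price = 20752.97 + 1006.61 + 90.18 + 839.60 = 22689.36

FOB price: GBP 22689.36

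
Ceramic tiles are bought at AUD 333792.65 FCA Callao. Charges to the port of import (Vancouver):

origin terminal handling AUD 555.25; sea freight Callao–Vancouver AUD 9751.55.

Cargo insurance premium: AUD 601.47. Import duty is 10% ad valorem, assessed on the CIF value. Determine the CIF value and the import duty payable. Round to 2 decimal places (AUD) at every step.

CIF = FCA price + pre-shipment costs + freight + insurance
CIF = 333792.65 + 555.25 + 9751.55 + 601.47 = 344700.92
Import duty = 344700.92 × 10% = 34470.09

CIF value: AUD 344700.92; import duty: AUD 34470.09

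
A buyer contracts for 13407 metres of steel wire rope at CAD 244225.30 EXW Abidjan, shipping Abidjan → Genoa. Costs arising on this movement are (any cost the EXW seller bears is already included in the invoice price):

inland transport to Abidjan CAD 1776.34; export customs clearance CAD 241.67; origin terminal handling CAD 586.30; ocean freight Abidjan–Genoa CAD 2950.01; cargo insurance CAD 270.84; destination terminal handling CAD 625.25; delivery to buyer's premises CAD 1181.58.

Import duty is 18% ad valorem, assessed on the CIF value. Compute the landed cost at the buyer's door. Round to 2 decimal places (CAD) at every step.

Total landed cost: CAD 296866.37

EXW: the seller makes goods available at their premises; the buyer bears all onward costs.
CIF value = EXW price + inland to port + export clearance + origin terminal + freight + insurance = 244225.30 + 1776.34 + 241.67 + 586.30 + 2950.01 + 270.84 = 250050.46
Import duty = 250050.46 × 18% = 45009.08
Buyer bears: inland to port 1776.34 + export clearance 241.67 + origin terminal 586.30 + freight 2950.01 + insurance 270.84 + destination terminal 625.25 + delivery 1181.58 + duty 45009.08 = 52641.07
Landed cost = invoice 244225.30 + 52641.07 = 296866.37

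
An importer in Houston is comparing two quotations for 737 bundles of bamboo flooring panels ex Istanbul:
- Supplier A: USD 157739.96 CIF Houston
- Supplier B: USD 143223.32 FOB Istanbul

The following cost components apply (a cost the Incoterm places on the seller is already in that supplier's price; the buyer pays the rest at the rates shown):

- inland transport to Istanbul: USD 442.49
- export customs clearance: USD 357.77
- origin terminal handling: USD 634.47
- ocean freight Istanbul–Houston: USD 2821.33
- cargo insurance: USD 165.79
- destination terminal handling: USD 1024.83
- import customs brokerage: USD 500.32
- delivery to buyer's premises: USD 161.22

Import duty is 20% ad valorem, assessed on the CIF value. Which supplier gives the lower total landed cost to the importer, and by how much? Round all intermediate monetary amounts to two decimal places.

Supplier A (CIF):
The CIF price already equals the CIF value: 157739.96
Import duty = 157739.96 × 20% = 31547.99
Buyer bears (A): 1024.83 + 500.32 + 161.22 = 1686.37
Landed cost (A) = invoice 157739.96 + 1686.37 + duty 31547.99 = 190974.32
Supplier B (FOB):
CIF value = FOB price + freight + insurance = 143223.32 + 2821.33 + 165.79 = 146210.44
Import duty = 146210.44 × 20% = 29242.09
Buyer bears (B): 2821.33 + 165.79 + 1024.83 + 500.32 + 161.22 = 4673.49
Landed cost (B) = invoice 143223.32 + 4673.49 + duty 29242.09 = 177138.90
Difference = |190974.32 − 177138.90| = 13835.42

Supplier B is cheaper by USD 13835.42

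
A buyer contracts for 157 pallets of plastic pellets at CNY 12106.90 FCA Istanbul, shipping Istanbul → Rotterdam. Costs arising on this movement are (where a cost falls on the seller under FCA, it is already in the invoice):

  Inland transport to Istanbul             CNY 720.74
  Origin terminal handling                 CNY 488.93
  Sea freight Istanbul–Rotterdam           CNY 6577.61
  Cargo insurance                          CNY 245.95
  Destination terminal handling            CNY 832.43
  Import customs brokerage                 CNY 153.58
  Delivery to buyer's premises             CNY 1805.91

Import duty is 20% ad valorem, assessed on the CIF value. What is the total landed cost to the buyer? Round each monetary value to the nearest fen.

FCA: the seller delivers export-cleared goods to the carrier; the buyer bears costs from that point.
Already in the invoice (seller's account under FCA): inland to port — exclude.
CIF value = FCA price + origin terminal + freight + insurance = 12106.90 + 488.93 + 6577.61 + 245.95 = 19419.39
Import duty = 19419.39 × 20% = 3883.88
Buyer bears: origin terminal 488.93 + freight 6577.61 + insurance 245.95 + destination terminal 832.43 + brokerage 153.58 + delivery 1805.91 + duty 3883.88 = 13988.29
Landed cost = invoice 12106.90 + 13988.29 = 26095.19

Total landed cost: CNY 26095.19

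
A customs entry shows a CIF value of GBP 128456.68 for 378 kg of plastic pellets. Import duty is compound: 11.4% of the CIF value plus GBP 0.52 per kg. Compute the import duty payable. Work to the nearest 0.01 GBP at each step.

Import duty: GBP 14840.62

Ad valorem component: 128456.68 × 11.4% = 14644.06
Specific component: 378 × 0.52 = 196.56
Import duty = 14644.06 + 196.56 = 14840.62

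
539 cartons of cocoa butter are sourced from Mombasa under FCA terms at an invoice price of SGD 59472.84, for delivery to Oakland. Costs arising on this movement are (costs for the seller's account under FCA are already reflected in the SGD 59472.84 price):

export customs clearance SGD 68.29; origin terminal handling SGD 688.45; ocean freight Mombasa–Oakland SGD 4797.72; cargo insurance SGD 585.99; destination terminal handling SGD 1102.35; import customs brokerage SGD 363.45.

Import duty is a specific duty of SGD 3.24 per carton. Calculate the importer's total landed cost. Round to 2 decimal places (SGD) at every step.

Total landed cost: SGD 68757.16

FCA: the seller delivers export-cleared goods to the carrier; the buyer bears costs from that point.
Already in the invoice (seller's account under FCA): export clearance — exclude.
CIF value = FCA price + origin terminal + freight + insurance = 59472.84 + 688.45 + 4797.72 + 585.99 = 65545.00
Import duty = 539 × 3.24 = 1746.36
Buyer bears: origin terminal 688.45 + freight 4797.72 + insurance 585.99 + destination terminal 1102.35 + brokerage 363.45 + duty 1746.36 = 9284.32
Landed cost = invoice 59472.84 + 9284.32 = 68757.16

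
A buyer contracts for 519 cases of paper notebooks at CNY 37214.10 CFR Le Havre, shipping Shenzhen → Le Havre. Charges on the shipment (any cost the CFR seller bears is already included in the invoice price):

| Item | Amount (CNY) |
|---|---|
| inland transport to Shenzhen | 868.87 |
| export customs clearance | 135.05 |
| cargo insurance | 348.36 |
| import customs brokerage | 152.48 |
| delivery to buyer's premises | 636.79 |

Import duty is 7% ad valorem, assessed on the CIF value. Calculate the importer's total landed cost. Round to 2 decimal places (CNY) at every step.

Total landed cost: CNY 40981.10

CFR: the seller pays costs through ocean freight to the destination port, but not insurance.
Already in the invoice (seller's account under CFR): inland to port, export clearance — exclude.
CIF value = CFR price + insurance = 37214.10 + 348.36 = 37562.46
Import duty = 37562.46 × 7% = 2629.37
Buyer bears: insurance 348.36 + brokerage 152.48 + delivery 636.79 + duty 2629.37 = 3767.00
Landed cost = invoice 37214.10 + 3767.00 = 40981.10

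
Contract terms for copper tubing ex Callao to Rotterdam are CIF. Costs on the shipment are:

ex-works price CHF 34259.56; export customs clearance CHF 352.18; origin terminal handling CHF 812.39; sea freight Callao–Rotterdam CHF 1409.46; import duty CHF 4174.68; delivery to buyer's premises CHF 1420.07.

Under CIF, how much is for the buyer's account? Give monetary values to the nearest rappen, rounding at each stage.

CIF: the seller pays costs through ocean freight and marine insurance to the destination port.
Seller's account: goods 34259.56 + export clearance 352.18 + origin terminal 812.39 + freight 1409.46 = 36833.59
Buyer's account: duty 4174.68 + delivery 1420.07 = 5594.75

Buyer's account: CHF 5594.75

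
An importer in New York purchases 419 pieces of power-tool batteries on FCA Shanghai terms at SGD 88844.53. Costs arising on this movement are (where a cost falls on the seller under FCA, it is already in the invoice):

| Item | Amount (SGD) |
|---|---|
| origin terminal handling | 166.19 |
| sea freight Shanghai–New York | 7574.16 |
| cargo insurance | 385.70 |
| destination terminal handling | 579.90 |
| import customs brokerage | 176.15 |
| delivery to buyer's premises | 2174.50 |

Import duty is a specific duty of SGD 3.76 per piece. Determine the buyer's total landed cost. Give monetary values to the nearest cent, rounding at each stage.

Total landed cost: SGD 101476.57

FCA: the seller delivers export-cleared goods to the carrier; the buyer bears costs from that point.
CIF value = FCA price + origin terminal + freight + insurance = 88844.53 + 166.19 + 7574.16 + 385.70 = 96970.58
Import duty = 419 × 3.76 = 1575.44
Buyer bears: origin terminal 166.19 + freight 7574.16 + insurance 385.70 + destination terminal 579.90 + brokerage 176.15 + delivery 2174.50 + duty 1575.44 = 12632.04
Landed cost = invoice 88844.53 + 12632.04 = 101476.57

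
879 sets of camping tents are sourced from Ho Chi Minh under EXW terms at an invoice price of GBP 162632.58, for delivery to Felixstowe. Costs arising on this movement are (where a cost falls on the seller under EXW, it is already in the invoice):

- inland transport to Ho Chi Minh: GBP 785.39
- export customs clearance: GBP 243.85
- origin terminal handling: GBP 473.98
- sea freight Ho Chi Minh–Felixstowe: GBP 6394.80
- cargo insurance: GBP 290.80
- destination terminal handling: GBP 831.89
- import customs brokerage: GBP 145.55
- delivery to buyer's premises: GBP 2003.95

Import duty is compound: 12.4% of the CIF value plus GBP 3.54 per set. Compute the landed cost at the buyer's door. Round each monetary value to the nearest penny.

EXW: the seller makes goods available at their premises; the buyer bears all onward costs.
CIF value = EXW price + inland to port + export clearance + origin terminal + freight + insurance = 162632.58 + 785.39 + 243.85 + 473.98 + 6394.80 + 290.80 = 170821.40
Ad valorem component: 170821.40 × 12.4% = 21181.85
Specific component: 879 × 3.54 = 3111.66
Import duty = 21181.85 + 3111.66 = 24293.51
Buyer bears: inland to port 785.39 + export clearance 243.85 + origin terminal 473.98 + freight 6394.80 + insurance 290.80 + destination terminal 831.89 + brokerage 145.55 + delivery 2003.95 + duty 24293.51 = 35463.72
Landed cost = invoice 162632.58 + 35463.72 = 198096.30

Total landed cost: GBP 198096.30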